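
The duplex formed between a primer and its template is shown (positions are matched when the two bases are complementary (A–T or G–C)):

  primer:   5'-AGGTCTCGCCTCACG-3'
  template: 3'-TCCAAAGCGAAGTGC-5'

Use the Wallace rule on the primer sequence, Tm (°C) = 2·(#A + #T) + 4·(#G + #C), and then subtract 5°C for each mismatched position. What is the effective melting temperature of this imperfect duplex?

Primer base counts: A=2, T=3, G=4, C=6 → A+T=5, G+C=10
Perfect-match Tm = 2(5) + 4(10) = 10 + 40 = 50°C
Mismatches (positions where the bases are not complementary): 2 (at positions 5, 10)
Effective Tm = 50 − 2×5 = 50 − 10 = 40°C

40°C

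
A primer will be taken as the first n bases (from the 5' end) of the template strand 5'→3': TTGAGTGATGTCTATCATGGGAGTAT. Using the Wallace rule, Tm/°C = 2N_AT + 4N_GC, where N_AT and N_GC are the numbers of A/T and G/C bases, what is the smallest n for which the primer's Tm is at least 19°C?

First 6 bases: TTGAGT → Tm = 16°C (< 19°C)
First 7 bases: TTGAGTG → Tm = 20°C (≥ 19°C)
Since every base adds ≥2°C, Tm only increases with n, so the threshold is first crossed at n = 7.

n = 7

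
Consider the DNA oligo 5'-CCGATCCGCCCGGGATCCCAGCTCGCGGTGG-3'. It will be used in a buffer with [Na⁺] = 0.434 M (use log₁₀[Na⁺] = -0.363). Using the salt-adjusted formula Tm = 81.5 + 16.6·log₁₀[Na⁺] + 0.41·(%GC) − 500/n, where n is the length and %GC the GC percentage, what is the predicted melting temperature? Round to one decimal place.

Length n = 31. Counting bases: A=3, C=13, G=11, T=4
G+C = 24, so %GC = 24/31 × 100 = 77.419%
Salt term: 16.6 × (-0.363) = -6.026
GC term: 0.41 × 77.419 = 31.742; length term: −500/31 = −16.129
Tm = 81.5 + (-6.026) + 31.742 − 16.129 = 91.087 → 91.1°C

91.1°C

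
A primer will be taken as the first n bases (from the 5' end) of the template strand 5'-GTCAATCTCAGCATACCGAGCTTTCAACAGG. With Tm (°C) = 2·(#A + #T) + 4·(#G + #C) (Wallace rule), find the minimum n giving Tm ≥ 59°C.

First 19 bases: GTCAATCTCAGCATACCGA → Tm = 56°C (< 59°C)
First 20 bases: GTCAATCTCAGCATACCGAG → Tm = 60°C (≥ 59°C)
Since every base adds ≥2°C, Tm only increases with n, so the threshold is first crossed at n = 20.

n = 20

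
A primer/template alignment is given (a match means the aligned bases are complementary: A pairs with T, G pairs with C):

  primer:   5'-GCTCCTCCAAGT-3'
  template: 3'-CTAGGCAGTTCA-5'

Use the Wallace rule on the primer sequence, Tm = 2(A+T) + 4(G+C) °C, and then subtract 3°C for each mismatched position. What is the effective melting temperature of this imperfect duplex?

Primer base counts: A=2, T=3, G=2, C=5 → A+T=5, G+C=7
Perfect-match Tm = 2(5) + 4(7) = 10 + 28 = 38°C
Mismatches (positions where the bases are not complementary): 3 (at positions 2, 6, 7)
Effective Tm = 38 − 3×3 = 38 − 9 = 29°C

29°C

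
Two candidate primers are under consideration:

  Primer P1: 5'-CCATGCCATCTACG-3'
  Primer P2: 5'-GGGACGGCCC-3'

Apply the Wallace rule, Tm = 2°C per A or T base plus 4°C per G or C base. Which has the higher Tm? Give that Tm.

Primer P1: A+T=6, G+C=8 → Tm = 2(6)+4(8) = 44°C
Primer P2: A+T=1, G+C=9 → Tm = 2(1)+4(9) = 38°C
44°C vs 38°C → primer P1 is higher.

Primer P1, 44°C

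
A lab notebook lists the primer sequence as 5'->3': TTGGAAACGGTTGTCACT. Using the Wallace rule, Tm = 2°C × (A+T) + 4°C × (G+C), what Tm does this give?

Base counts: T=6, C=3, G=5, A=4
AT pairs contribute 10, GC pairs contribute 8.
Tm = 2(10) + 4(8) = 20 + 32 = 52°C

52°C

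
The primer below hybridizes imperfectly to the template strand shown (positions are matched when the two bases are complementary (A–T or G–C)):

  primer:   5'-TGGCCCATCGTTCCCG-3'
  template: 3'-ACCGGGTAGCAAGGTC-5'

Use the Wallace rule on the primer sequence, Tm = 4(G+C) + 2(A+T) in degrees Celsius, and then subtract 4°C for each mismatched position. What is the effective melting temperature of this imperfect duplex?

50°C

Primer base counts: A=1, T=4, G=4, C=7 → A+T=5, G+C=11
Perfect-match Tm = 2(5) + 4(11) = 10 + 44 = 54°C
Mismatches (positions where the bases are not complementary): 1 (at position 15)
Effective Tm = 54 − 1×4 = 54 − 4 = 50°C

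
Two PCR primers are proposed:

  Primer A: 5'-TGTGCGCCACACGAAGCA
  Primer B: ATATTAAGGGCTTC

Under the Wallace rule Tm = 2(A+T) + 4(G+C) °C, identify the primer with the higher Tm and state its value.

Primer A: A+T=7, G+C=11 → Tm = 2(7)+4(11) = 58°C
Primer B: A+T=9, G+C=5 → Tm = 2(9)+4(5) = 38°C
58°C vs 38°C → primer A is higher.

Primer A, 58°C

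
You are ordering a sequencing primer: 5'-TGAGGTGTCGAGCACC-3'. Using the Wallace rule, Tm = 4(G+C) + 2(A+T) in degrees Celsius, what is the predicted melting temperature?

Counting bases: T=3, G=6, C=4, A=3
AT pairs contribute 6, GC pairs contribute 10.
Tm = 4·10 + 2·6 = 40 + 12 = 52°C

52°C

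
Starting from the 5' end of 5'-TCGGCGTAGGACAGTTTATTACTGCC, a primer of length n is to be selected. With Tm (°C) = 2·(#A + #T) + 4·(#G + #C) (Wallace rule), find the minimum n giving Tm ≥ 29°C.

n = 9

First 8 bases: TCGGCGTA → Tm = 26°C (< 29°C)
First 9 bases: TCGGCGTAG → Tm = 30°C (≥ 29°C)
Since every base adds ≥2°C, Tm only increases with n, so the threshold is first crossed at n = 9.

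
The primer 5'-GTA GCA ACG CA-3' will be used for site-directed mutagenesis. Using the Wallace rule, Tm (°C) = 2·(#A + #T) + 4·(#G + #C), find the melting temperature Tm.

Counting bases: G=3, C=3, T=1, A=4
So N_AT = 5 and N_GC = 6.
Tm = 4·6 + 2·5 = 24 + 10 = 34°C

34°C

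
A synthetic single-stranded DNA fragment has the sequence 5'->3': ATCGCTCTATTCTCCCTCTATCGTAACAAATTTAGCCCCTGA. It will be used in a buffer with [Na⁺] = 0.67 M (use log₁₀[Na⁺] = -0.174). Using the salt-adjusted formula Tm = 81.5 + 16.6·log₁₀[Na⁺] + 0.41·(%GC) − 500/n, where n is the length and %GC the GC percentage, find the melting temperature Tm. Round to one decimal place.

Length n = 42. Counting bases: G=4, C=14, T=14, A=10
G+C = 18, so %GC = 18/42 × 100 = 42.857%
Salt term: 16.6 × (-0.174) = -2.888
GC term: 0.41 × 42.857 = 17.571; length term: −500/42 = −11.905
Tm = 81.5 + (-2.888) + 17.571 − 11.905 = 84.278 → 84.3°C

84.3°C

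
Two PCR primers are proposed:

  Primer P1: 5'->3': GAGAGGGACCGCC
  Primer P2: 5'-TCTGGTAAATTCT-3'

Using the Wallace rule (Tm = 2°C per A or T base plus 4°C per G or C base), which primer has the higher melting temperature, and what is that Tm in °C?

Primer P1: A+T=3, G+C=10 → Tm = 2(3)+4(10) = 46°C
Primer P2: A+T=9, G+C=4 → Tm = 2(9)+4(4) = 34°C
46°C vs 34°C → primer P1 is higher.

Primer P1, 46°C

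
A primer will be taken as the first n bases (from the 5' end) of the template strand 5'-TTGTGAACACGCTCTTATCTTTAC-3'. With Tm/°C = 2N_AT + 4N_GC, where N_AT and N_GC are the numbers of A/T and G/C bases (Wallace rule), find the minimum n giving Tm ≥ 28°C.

First 9 bases: TTGTGAACA → Tm = 24°C (< 28°C)
First 10 bases: TTGTGAACAC → Tm = 28°C (≥ 28°C)
Since every base adds ≥2°C, Tm only increases with n, so the threshold is first crossed at n = 10.

n = 10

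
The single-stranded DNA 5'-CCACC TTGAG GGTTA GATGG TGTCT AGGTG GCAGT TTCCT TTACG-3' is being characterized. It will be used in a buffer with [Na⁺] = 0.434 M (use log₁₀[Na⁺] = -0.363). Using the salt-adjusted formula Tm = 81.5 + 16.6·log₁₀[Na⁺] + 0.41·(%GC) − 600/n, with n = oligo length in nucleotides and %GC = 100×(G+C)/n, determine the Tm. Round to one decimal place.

Length n = 45. Scanning the sequence gives C=9, A=7, T=15, G=14.
G+C = 23, so %GC = 23/45 × 100 = 51.111%
Salt term: 16.6 × (-0.363) = -6.026
GC term: 0.41 × 51.111 = 20.956; length term: −600/45 = −13.333
Tm = 81.5 + (-6.026) + 20.956 − 13.333 = 83.097 → 83.1°C

83.1°C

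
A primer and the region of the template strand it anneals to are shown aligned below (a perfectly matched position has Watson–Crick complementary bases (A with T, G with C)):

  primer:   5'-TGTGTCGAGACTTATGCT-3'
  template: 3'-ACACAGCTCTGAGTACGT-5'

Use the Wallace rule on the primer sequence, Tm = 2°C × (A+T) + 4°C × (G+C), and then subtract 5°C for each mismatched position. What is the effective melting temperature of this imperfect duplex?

Primer base counts: A=3, T=7, G=5, C=3 → A+T=10, G+C=8
Perfect-match Tm = 2(10) + 4(8) = 20 + 32 = 52°C
Mismatches (positions where the bases are not complementary): 2 (at positions 13, 18)
Effective Tm = 52 − 2×5 = 52 − 10 = 42°C

42°C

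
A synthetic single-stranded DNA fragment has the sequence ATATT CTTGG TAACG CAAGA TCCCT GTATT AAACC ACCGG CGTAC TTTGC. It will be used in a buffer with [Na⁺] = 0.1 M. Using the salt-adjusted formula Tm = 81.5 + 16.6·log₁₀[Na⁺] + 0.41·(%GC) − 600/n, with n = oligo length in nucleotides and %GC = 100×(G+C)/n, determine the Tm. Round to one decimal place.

Length n = 50. G=9, T=15, C=13, A=13
G+C = 22, so %GC = 22/50 × 100 = 44%
Salt term: 16.6 × (-1) = -16.6
GC term: 0.41 × 44 = 18.04; length term: −600/50 = −12
Tm = 81.5 + (-16.6) + 18.04 − 12 = 70.94 → 70.9°C

70.9°C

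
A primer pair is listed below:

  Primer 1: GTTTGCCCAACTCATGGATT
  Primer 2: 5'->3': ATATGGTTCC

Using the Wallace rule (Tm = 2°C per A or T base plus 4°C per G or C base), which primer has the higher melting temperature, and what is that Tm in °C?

Primer 1: A+T=11, G+C=9 → Tm = 2(11)+4(9) = 58°C
Primer 2: A+T=6, G+C=4 → Tm = 2(6)+4(4) = 28°C
58°C vs 28°C → primer 1 is higher.

Primer 1, 58°C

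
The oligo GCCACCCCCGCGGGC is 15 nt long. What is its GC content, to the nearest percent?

93%

Scanning the sequence gives G=5, A=1, C=9, T=0.
G+C = 5 + 9 = 14 out of 15 bases
%GC = 14/15 × 100 = 93.33% ≈ 93%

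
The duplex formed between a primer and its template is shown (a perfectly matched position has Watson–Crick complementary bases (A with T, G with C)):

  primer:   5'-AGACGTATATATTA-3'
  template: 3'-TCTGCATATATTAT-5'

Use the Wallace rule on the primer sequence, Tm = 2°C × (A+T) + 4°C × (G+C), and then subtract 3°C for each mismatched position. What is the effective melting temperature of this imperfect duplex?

Primer base counts: A=6, T=5, G=2, C=1 → A+T=11, G+C=3
Perfect-match Tm = 2(11) + 4(3) = 22 + 12 = 34°C
Mismatches (positions where the bases are not complementary): 1 (at position 12)
Effective Tm = 34 − 1×3 = 34 − 3 = 31°C

31°C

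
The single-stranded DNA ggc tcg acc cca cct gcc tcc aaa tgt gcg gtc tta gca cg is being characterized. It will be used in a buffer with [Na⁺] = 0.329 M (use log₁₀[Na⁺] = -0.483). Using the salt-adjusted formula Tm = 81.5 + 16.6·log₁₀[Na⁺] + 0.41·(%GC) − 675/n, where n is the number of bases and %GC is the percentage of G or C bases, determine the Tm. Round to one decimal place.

Length n = 41. Counting bases: G=10, T=8, A=7, C=16
G+C = 26, so %GC = 26/41 × 100 = 63.415%
Salt term: 16.6 × (-0.483) = -8.018
GC term: 0.41 × 63.415 = 26; length term: −675/41 = −16.463
Tm = 81.5 + (-8.018) + 26 − 16.463 = 83.019 → 83.0°C

83.0°C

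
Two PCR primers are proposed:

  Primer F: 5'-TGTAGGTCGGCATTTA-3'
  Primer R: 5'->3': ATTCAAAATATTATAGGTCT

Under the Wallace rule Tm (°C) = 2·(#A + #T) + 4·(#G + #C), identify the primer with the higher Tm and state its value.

Primer F: A+T=9, G+C=7 → Tm = 2(9)+4(7) = 46°C
Primer R: A+T=16, G+C=4 → Tm = 2(16)+4(4) = 48°C
46°C vs 48°C → primer R is higher.

Primer R, 48°C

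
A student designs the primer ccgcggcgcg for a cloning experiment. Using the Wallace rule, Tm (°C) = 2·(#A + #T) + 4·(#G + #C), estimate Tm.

40°C

T=0, C=5, G=5, A=0
So N_AT = 0 and N_GC = 10.
Tm = 2×0 + 4×10 = 40°C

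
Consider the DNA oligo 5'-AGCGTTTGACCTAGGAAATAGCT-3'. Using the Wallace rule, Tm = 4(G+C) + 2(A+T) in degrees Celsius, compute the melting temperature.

Scanning the sequence gives G=6, C=4, T=6, A=7.
So N_AT = 13 and N_GC = 10.
Tm = 2(13) + 4(10) = 26 + 40 = 66°C

66°C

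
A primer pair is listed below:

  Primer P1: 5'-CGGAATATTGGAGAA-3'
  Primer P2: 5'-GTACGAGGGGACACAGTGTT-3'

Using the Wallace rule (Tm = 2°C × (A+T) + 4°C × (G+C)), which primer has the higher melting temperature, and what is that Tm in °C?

Primer P1: A+T=9, G+C=6 → Tm = 2(9)+4(6) = 42°C
Primer P2: A+T=9, G+C=11 → Tm = 2(9)+4(11) = 62°C
42°C vs 62°C → primer P2 is higher.

Primer P2, 62°C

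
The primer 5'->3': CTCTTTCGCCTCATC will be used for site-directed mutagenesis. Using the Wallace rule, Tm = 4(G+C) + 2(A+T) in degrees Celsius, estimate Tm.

Counting bases: C=7, A=1, G=1, T=6
So N_AT = 7 and N_GC = 8.
Tm = 2×7 + 4×8 = 46°C

46°C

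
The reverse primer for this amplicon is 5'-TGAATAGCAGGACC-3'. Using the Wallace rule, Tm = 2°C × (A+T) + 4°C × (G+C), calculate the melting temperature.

Counting bases: T=2, A=5, G=4, C=3
A+T = 7, G+C = 7
Tm = 4·7 + 2·7 = 28 + 14 = 42°C

42°C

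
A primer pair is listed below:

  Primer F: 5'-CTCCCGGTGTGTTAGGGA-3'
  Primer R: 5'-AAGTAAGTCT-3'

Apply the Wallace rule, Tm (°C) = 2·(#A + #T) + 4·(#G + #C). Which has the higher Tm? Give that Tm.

Primer F: A+T=7, G+C=11 → Tm = 2(7)+4(11) = 58°C
Primer R: A+T=7, G+C=3 → Tm = 2(7)+4(3) = 26°C
58°C vs 26°C → primer F is higher.

Primer F, 58°C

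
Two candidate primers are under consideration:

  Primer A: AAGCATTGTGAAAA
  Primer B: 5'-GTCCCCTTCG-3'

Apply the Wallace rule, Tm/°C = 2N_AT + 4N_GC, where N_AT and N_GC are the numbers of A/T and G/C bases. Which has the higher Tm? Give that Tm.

Primer A: A+T=10, G+C=4 → Tm = 2(10)+4(4) = 36°C
Primer B: A+T=3, G+C=7 → Tm = 2(3)+4(7) = 34°C
36°C vs 34°C → primer A is higher.

Primer A, 36°C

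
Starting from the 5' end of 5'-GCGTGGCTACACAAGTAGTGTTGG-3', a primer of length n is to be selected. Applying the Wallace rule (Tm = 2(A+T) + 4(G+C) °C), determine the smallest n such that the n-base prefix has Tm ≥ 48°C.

First 14 bases: GCGTGGCTACACAA → Tm = 44°C (< 48°C)
First 15 bases: GCGTGGCTACACAAG → Tm = 48°C (≥ 48°C)
Each additional base adds 2°C (A/T) or 4°C (G/C), so Tm is non-decreasing in n; n = 15 is the first length to reach 48°C.

n = 15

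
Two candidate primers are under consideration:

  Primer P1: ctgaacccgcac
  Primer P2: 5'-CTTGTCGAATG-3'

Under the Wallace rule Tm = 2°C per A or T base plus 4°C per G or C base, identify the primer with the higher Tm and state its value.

Primer P1: A+T=4, G+C=8 → Tm = 2(4)+4(8) = 40°C
Primer P2: A+T=6, G+C=5 → Tm = 2(6)+4(5) = 32°C
40°C vs 32°C → primer P1 is higher.

Primer P1, 40°C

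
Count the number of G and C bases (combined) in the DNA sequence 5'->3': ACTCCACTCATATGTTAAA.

6

C=5, T=6, A=7, G=1
G+C = 1 + 5 = 6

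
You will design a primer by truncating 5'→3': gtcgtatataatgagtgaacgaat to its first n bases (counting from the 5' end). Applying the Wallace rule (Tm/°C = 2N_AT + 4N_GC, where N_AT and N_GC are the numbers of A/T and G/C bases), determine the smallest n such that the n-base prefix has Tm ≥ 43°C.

First 16 bases: GTCGTATATAATGAGT → Tm = 42°C (< 43°C)
First 17 bases: GTCGTATATAATGAGTG → Tm = 46°C (≥ 43°C)
Each additional base adds 2°C (A/T) or 4°C (G/C), so Tm is non-decreasing in n; n = 17 is the first length to reach 43°C.

n = 17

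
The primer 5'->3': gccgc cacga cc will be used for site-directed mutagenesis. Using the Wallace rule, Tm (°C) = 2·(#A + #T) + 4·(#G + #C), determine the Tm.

44°C

Base counts: T=0, C=7, A=2, G=3
A+T = 2, G+C = 10
Tm = 4·10 + 2·2 = 40 + 4 = 44°C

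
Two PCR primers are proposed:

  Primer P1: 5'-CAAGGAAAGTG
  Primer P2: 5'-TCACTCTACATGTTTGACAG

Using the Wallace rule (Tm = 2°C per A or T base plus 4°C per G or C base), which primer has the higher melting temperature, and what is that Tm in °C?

Primer P2, 56°C

Primer P1: A+T=6, G+C=5 → Tm = 2(6)+4(5) = 32°C
Primer P2: A+T=12, G+C=8 → Tm = 2(12)+4(8) = 56°C
32°C vs 56°C → primer P2 is higher.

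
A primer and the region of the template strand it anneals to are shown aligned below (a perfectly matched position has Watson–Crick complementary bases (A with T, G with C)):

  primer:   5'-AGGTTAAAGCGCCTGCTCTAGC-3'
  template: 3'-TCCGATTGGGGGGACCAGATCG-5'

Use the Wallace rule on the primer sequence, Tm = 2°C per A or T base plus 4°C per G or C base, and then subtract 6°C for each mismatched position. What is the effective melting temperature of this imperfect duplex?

Primer base counts: A=5, T=5, G=6, C=6 → A+T=10, G+C=12
Perfect-match Tm = 2(10) + 4(12) = 20 + 48 = 68°C
Mismatches (positions where the bases are not complementary): 5 (at positions 4, 8, 9, 11, 16)
Effective Tm = 68 − 5×6 = 68 − 30 = 38°C

38°C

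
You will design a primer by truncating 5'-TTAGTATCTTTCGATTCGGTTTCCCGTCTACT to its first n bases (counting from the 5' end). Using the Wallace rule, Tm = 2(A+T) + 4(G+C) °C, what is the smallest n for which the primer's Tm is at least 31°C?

n = 13

First 12 bases: TTAGTATCTTTC → Tm = 30°C (< 31°C)
First 13 bases: TTAGTATCTTTCG → Tm = 34°C (≥ 31°C)
Since every base adds ≥2°C, Tm only increases with n, so the threshold is first crossed at n = 13.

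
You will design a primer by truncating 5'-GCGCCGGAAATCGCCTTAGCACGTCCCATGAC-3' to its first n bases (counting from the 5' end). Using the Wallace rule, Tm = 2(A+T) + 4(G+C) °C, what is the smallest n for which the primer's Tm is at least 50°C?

First 14 bases: GCGCCGGAAATCGC → Tm = 48°C (< 50°C)
First 15 bases: GCGCCGGAAATCGCC → Tm = 52°C (≥ 50°C)
Each additional base adds 2°C (A/T) or 4°C (G/C), so Tm is non-decreasing in n; n = 15 is the first length to reach 50°C.

n = 15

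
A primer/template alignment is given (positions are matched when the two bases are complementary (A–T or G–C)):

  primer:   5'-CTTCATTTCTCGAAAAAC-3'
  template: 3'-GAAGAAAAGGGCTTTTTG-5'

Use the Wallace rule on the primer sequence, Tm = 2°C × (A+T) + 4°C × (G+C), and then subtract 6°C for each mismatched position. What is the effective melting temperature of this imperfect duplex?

Primer base counts: A=6, T=6, G=1, C=5 → A+T=12, G+C=6
Perfect-match Tm = 2(12) + 4(6) = 24 + 24 = 48°C
Mismatches (positions where the bases are not complementary): 2 (at positions 5, 10)
Effective Tm = 48 − 2×6 = 48 − 12 = 36°C

36°C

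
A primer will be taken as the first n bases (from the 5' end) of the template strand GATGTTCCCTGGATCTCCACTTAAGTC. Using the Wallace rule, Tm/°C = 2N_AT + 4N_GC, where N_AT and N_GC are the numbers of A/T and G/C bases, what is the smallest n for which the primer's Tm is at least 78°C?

n = 27

First 26 bases: GATGTTCCCTGGATCTCCACTTAAGT → Tm = 76°C (< 78°C)
First 27 bases: GATGTTCCCTGGATCTCCACTTAAGTC → Tm = 80°C (≥ 78°C)
Each additional base adds 2°C (A/T) or 4°C (G/C), so Tm is non-decreasing in n; n = 27 is the first length to reach 78°C.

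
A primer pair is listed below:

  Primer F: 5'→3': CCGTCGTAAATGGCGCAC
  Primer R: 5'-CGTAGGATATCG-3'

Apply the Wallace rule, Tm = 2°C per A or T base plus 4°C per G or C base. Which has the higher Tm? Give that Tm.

Primer F, 58°C

Primer F: A+T=7, G+C=11 → Tm = 2(7)+4(11) = 58°C
Primer R: A+T=6, G+C=6 → Tm = 2(6)+4(6) = 36°C
58°C vs 36°C → primer F is higher.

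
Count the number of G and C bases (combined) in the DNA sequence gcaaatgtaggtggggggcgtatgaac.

15

Scanning the sequence gives C=3, G=12, T=5, A=7.
Total G or C: 12 + 3 = 15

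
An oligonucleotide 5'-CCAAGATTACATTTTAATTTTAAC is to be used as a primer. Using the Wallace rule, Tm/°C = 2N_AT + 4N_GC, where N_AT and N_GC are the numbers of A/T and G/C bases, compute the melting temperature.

Scanning the sequence gives A=9, G=1, T=10, C=4.
AT pairs contribute 19, GC pairs contribute 5.
Tm = 2×19 + 4×5 = 58°C

58°C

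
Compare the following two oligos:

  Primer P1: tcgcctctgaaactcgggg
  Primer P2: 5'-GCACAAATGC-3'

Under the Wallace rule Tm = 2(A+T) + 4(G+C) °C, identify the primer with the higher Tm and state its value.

Primer P1, 62°C

Primer P1: A+T=7, G+C=12 → Tm = 2(7)+4(12) = 62°C
Primer P2: A+T=5, G+C=5 → Tm = 2(5)+4(5) = 30°C
62°C vs 30°C → primer P1 is higher.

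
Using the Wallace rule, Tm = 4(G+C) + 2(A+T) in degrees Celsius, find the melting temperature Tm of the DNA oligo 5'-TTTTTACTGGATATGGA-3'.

Scanning the sequence gives C=1, T=8, A=4, G=4.
So N_AT = 12 and N_GC = 5.
Tm = 2(12) + 4(5) = 24 + 20 = 44°C

44°C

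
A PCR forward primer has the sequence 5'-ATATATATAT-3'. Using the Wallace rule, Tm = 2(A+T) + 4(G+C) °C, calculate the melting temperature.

20°C

Base counts: A=5, C=0, G=0, T=5
AT pairs contribute 10, GC pairs contribute 0.
Tm = 4·0 + 2·10 = 0 + 20 = 20°C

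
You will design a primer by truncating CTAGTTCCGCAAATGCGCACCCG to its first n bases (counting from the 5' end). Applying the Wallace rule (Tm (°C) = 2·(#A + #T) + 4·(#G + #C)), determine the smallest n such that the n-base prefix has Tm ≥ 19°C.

n = 7

First 6 bases: CTAGTT → Tm = 16°C (< 19°C)
First 7 bases: CTAGTTC → Tm = 20°C (≥ 19°C)
Since every base adds ≥2°C, Tm only increases with n, so the threshold is first crossed at n = 7.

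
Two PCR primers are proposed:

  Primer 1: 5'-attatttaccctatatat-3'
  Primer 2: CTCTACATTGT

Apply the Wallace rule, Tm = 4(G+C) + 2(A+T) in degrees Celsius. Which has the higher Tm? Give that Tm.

Primer 1: A+T=15, G+C=3 → Tm = 2(15)+4(3) = 42°C
Primer 2: A+T=7, G+C=4 → Tm = 2(7)+4(4) = 30°C
42°C vs 30°C → primer 1 is higher.

Primer 1, 42°C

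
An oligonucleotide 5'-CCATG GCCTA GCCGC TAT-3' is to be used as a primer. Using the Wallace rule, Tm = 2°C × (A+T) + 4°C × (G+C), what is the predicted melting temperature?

58°C

Base counts: C=7, G=4, T=4, A=3
A+T = 7, G+C = 11
Tm = 4·11 + 2·7 = 44 + 14 = 58°C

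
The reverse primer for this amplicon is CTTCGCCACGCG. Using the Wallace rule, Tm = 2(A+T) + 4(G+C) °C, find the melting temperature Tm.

42°C

Scanning the sequence gives A=1, G=3, T=2, C=6.
So N_AT = 3 and N_GC = 9.
Tm = 2(3) + 4(9) = 6 + 36 = 42°C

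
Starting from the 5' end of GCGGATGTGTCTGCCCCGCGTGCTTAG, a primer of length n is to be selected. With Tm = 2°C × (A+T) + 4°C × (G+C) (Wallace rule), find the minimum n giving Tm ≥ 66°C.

n = 19

First 18 bases: GCGGATGTGTCTGCCCCG → Tm = 62°C (< 66°C)
First 19 bases: GCGGATGTGTCTGCCCCGC → Tm = 66°C (≥ 66°C)
Since every base adds ≥2°C, Tm only increases with n, so the threshold is first crossed at n = 19.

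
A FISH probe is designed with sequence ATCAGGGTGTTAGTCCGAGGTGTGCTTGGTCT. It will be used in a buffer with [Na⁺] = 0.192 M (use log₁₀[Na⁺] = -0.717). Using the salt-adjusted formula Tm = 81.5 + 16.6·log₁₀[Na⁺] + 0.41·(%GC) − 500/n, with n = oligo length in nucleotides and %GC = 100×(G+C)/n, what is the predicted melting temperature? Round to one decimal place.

75.8°C

Length n = 32. Base counts: T=11, C=5, G=12, A=4
G+C = 17, so %GC = 17/32 × 100 = 53.125%
Salt term: 16.6 × (-0.717) = -11.902
GC term: 0.41 × 53.125 = 21.781; length term: −500/32 = −15.625
Tm = 81.5 + (-11.902) + 21.781 − 15.625 = 75.754 → 75.8°C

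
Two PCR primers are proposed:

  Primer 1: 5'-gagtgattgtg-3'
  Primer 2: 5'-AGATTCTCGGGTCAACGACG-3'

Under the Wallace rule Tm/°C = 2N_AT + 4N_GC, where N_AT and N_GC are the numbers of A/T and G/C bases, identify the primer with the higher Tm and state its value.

Primer 2, 62°C

Primer 1: A+T=6, G+C=5 → Tm = 2(6)+4(5) = 32°C
Primer 2: A+T=9, G+C=11 → Tm = 2(9)+4(11) = 62°C
32°C vs 62°C → primer 2 is higher.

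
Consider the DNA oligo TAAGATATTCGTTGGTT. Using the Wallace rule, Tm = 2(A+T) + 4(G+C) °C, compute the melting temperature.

44°C

Counting bases: C=1, T=8, A=4, G=4
A+T = 12, G+C = 5
Tm = 4·5 + 2·12 = 20 + 24 = 44°C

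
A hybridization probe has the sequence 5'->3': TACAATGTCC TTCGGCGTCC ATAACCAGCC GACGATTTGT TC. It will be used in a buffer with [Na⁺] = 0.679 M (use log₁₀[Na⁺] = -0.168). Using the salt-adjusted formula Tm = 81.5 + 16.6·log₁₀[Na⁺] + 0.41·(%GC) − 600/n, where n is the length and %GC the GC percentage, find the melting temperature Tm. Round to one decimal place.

Length n = 42. Counting bases: T=12, G=8, A=9, C=13
G+C = 21, so %GC = 21/42 × 100 = 50%
Salt term: 16.6 × (-0.168) = -2.789
GC term: 0.41 × 50 = 20.5; length term: −600/42 = −14.286
Tm = 81.5 + (-2.789) + 20.5 − 14.286 = 84.925 → 84.9°C

84.9°C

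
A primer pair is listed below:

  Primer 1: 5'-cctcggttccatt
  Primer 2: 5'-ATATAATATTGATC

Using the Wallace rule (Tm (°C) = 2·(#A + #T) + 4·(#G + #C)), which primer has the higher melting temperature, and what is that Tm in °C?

Primer 1: A+T=6, G+C=7 → Tm = 2(6)+4(7) = 40°C
Primer 2: A+T=12, G+C=2 → Tm = 2(12)+4(2) = 32°C
40°C vs 32°C → primer 1 is higher.

Primer 1, 40°C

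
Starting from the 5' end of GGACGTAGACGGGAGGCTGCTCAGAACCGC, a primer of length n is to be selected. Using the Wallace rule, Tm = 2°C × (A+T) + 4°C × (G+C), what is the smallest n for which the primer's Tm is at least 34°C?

First 10 bases: GGACGTAGAC → Tm = 32°C (< 34°C)
First 11 bases: GGACGTAGACG → Tm = 36°C (≥ 34°C)
Since every base adds ≥2°C, Tm only increases with n, so the threshold is first crossed at n = 11.

n = 11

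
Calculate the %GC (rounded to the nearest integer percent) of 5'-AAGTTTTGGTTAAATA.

Base counts: G=3, T=7, C=0, A=6
G+C = 3 + 0 = 3 out of 16 bases
%GC = 3/16 × 100 = 18.75% ≈ 19%

19%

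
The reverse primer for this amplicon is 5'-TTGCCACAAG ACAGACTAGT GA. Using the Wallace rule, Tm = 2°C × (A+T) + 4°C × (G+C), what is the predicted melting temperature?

64°C

Base counts: T=4, G=5, A=8, C=5
AT pairs contribute 12, GC pairs contribute 10.
Tm = 4·10 + 2·12 = 40 + 24 = 64°C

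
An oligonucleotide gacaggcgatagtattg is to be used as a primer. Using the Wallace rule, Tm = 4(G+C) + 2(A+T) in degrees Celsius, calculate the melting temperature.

T=4, G=6, C=2, A=5
A+T = 9, G+C = 8
Tm = 2×9 + 4×8 = 50°C

50°C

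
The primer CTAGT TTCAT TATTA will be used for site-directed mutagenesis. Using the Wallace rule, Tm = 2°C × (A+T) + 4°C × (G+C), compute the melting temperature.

Scanning the sequence gives A=4, T=8, G=1, C=2.
So N_AT = 12 and N_GC = 3.
Tm = 2×12 + 4×3 = 36°C

36°C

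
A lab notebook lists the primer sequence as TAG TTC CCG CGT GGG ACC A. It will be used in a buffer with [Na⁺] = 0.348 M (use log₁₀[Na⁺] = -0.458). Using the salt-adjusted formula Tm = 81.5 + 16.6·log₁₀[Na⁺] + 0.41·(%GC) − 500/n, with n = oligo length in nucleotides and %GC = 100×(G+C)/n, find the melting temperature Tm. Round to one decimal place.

73.5°C

Length n = 19. T=4, G=6, A=3, C=6
G+C = 12, so %GC = 12/19 × 100 = 63.158%
Salt term: 16.6 × (-0.458) = -7.603
GC term: 0.41 × 63.158 = 25.895; length term: −500/19 = −26.316
Tm = 81.5 + (-7.603) + 25.895 − 26.316 = 73.476 → 73.5°C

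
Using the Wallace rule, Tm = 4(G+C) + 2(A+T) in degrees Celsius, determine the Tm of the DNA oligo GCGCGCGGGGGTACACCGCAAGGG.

86°C

Counting bases: C=7, T=1, A=4, G=12
So N_AT = 5 and N_GC = 19.
Tm = 2×5 + 4×19 = 86°C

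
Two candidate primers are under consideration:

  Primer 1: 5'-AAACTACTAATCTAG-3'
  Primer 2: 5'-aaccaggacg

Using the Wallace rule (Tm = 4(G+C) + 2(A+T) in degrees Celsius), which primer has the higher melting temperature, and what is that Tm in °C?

Primer 1, 38°C

Primer 1: A+T=11, G+C=4 → Tm = 2(11)+4(4) = 38°C
Primer 2: A+T=4, G+C=6 → Tm = 2(4)+4(6) = 32°C
38°C vs 32°C → primer 1 is higher.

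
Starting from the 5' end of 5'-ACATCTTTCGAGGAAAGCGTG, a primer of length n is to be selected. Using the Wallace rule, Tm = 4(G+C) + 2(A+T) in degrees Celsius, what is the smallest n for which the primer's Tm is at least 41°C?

First 14 bases: ACATCTTTCGAGGA → Tm = 40°C (< 41°C)
First 15 bases: ACATCTTTCGAGGAA → Tm = 42°C (≥ 41°C)
Since every base adds ≥2°C, Tm only increases with n, so the threshold is first crossed at n = 15.

n = 15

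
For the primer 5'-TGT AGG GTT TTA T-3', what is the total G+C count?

G=4, T=7, A=2, C=0
Total G or C: 4 + 0 = 4

4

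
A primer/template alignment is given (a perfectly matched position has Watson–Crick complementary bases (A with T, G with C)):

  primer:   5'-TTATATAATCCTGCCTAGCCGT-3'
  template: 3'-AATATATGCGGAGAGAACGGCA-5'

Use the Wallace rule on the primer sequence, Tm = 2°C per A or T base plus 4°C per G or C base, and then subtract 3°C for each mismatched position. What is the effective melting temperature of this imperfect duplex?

47°C

Primer base counts: A=5, T=8, G=3, C=6 → A+T=13, G+C=9
Perfect-match Tm = 2(13) + 4(9) = 26 + 36 = 62°C
Mismatches (positions where the bases are not complementary): 5 (at positions 8, 9, 13, 14, 17)
Effective Tm = 62 − 5×3 = 62 − 15 = 47°C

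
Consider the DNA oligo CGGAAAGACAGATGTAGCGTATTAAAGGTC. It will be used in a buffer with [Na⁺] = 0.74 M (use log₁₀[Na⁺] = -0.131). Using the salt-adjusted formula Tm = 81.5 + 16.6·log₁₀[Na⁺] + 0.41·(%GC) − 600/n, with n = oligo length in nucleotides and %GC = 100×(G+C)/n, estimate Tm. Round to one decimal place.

Length n = 30. T=6, G=9, C=4, A=11
G+C = 13, so %GC = 13/30 × 100 = 43.333%
Salt term: 16.6 × (-0.131) = -2.175
GC term: 0.41 × 43.333 = 17.767; length term: −600/30 = −20
Tm = 81.5 + (-2.175) + 17.767 − 20 = 77.092 → 77.1°C

77.1°C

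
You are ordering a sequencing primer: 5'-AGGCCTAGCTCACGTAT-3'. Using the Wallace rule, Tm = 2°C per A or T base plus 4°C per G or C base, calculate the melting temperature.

Base counts: T=4, A=4, G=4, C=5
AT pairs contribute 8, GC pairs contribute 9.
Tm = 4·9 + 2·8 = 36 + 16 = 52°C

52°C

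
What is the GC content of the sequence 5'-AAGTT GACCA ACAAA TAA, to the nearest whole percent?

28%

A=10, T=3, C=3, G=2
G+C = 2 + 3 = 5 out of 18 bases
%GC = 5/18 × 100 = 27.78% ≈ 28%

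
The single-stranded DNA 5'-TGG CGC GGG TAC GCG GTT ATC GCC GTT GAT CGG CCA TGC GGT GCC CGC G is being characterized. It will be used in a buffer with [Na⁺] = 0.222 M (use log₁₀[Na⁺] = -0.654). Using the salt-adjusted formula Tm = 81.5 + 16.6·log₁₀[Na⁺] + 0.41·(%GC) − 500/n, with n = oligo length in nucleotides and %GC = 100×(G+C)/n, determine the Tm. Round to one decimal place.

89.7°C

Length n = 49. C=15, A=4, G=20, T=10
G+C = 35, so %GC = 35/49 × 100 = 71.429%
Salt term: 16.6 × (-0.654) = -10.856
GC term: 0.41 × 71.429 = 29.286; length term: −500/49 = −10.204
Tm = 81.5 + (-10.856) + 29.286 − 10.204 = 89.726 → 89.7°C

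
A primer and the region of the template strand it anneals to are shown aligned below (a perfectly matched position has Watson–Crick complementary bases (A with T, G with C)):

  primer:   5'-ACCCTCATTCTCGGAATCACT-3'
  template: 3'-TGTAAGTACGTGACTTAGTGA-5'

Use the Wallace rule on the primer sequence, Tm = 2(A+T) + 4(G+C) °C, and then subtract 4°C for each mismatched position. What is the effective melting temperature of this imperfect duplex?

42°C

Primer base counts: A=5, T=6, G=2, C=8 → A+T=11, G+C=10
Perfect-match Tm = 2(11) + 4(10) = 22 + 40 = 62°C
Mismatches (positions where the bases are not complementary): 5 (at positions 3, 4, 9, 11, 13)
Effective Tm = 62 − 5×4 = 62 − 20 = 42°C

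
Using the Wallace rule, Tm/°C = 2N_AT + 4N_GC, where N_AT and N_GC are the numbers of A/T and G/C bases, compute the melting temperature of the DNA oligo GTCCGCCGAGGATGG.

52°C

Scanning the sequence gives A=2, T=2, C=4, G=7.
AT pairs contribute 4, GC pairs contribute 11.
Tm = 2(4) + 4(11) = 8 + 44 = 52°C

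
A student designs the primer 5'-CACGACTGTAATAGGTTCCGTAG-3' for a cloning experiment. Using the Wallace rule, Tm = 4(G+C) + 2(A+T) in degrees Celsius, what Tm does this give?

68°C

G=6, A=6, C=5, T=6
A+T = 12, G+C = 11
Tm = 2(12) + 4(11) = 24 + 44 = 68°C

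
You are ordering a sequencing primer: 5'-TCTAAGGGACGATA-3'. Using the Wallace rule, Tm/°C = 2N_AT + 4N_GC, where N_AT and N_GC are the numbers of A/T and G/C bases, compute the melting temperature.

Base counts: G=4, C=2, T=3, A=5
So N_AT = 8 and N_GC = 6.
Tm = 2×8 + 4×6 = 40°C

40°C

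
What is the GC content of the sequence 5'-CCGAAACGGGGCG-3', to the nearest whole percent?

Base counts: C=4, T=0, A=3, G=6
G+C = 6 + 4 = 10 out of 13 bases
%GC = 10/13 × 100 = 76.92% ≈ 77%

77%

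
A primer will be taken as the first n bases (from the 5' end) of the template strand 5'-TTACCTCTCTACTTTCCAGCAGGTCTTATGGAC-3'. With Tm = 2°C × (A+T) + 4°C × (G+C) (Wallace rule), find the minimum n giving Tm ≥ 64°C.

First 21 bases: TTACCTCTCTACTTTCCAGCA → Tm = 60°C (< 64°C)
First 22 bases: TTACCTCTCTACTTTCCAGCAG → Tm = 64°C (≥ 64°C)
Since every base adds ≥2°C, Tm only increases with n, so the threshold is first crossed at n = 22.

n = 22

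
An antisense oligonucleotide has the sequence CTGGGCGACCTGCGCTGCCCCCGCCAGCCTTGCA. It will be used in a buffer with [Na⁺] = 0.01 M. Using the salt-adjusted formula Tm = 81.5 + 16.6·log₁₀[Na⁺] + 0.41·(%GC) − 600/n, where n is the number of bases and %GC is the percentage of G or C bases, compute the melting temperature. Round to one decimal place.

62.0°C

Length n = 34. G=10, C=16, A=3, T=5
G+C = 26, so %GC = 26/34 × 100 = 76.471%
Salt term: 16.6 × (-2) = -33.2
GC term: 0.41 × 76.471 = 31.353; length term: −600/34 = −17.647
Tm = 81.5 + (-33.2) + 31.353 − 17.647 = 62.006 → 62.0°C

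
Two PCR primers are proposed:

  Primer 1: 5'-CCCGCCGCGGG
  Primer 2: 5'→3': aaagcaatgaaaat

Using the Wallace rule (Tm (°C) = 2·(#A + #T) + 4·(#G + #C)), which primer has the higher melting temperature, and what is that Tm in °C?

Primer 1: A+T=0, G+C=11 → Tm = 2(0)+4(11) = 44°C
Primer 2: A+T=11, G+C=3 → Tm = 2(11)+4(3) = 34°C
44°C vs 34°C → primer 1 is higher.

Primer 1, 44°C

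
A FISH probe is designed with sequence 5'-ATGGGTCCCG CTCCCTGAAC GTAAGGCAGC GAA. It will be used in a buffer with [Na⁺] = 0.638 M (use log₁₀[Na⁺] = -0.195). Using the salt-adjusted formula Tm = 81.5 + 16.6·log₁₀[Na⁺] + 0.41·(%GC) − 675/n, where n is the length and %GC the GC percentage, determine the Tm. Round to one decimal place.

Length n = 33. C=10, T=5, G=10, A=8
G+C = 20, so %GC = 20/33 × 100 = 60.606%
Salt term: 16.6 × (-0.195) = -3.237
GC term: 0.41 × 60.606 = 24.848; length term: −675/33 = −20.455
Tm = 81.5 + (-3.237) + 24.848 − 20.455 = 82.656 → 82.7°C

82.7°C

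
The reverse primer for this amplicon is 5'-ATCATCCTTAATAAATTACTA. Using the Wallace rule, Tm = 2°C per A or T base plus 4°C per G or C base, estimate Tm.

50°C

Counting bases: A=9, T=8, C=4, G=0
AT pairs contribute 17, GC pairs contribute 4.
Tm = 4·4 + 2·17 = 16 + 34 = 50°C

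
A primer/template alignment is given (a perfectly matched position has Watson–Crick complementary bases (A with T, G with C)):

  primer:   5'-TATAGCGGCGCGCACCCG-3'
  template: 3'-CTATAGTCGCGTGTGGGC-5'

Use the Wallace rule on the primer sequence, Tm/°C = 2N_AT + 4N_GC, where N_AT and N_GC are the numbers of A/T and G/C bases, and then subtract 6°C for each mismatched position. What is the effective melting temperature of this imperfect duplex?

38°C

Primer base counts: A=3, T=2, G=6, C=7 → A+T=5, G+C=13
Perfect-match Tm = 2(5) + 4(13) = 10 + 52 = 62°C
Mismatches (positions where the bases are not complementary): 4 (at positions 1, 5, 7, 12)
Effective Tm = 62 − 4×6 = 62 − 24 = 38°C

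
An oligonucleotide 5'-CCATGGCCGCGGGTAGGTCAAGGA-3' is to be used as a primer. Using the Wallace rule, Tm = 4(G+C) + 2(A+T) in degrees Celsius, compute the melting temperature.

80°C

Base counts: T=3, C=6, G=10, A=5
AT pairs contribute 8, GC pairs contribute 16.
Tm = 4·16 + 2·8 = 64 + 16 = 80°C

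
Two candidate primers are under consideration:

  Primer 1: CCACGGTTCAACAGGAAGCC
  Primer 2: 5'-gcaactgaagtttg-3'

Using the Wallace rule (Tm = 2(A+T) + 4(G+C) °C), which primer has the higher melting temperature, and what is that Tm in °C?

Primer 1, 64°C

Primer 1: A+T=8, G+C=12 → Tm = 2(8)+4(12) = 64°C
Primer 2: A+T=8, G+C=6 → Tm = 2(8)+4(6) = 40°C
64°C vs 40°C → primer 1 is higher.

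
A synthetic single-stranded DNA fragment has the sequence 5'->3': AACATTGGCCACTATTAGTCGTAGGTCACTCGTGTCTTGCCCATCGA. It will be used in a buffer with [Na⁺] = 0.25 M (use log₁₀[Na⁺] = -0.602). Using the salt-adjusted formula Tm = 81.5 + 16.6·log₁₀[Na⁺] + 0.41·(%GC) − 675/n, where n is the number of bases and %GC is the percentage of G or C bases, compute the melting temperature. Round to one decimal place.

Length n = 47. C=13, G=10, T=14, A=10
G+C = 23, so %GC = 23/47 × 100 = 48.936%
Salt term: 16.6 × (-0.602) = -9.993
GC term: 0.41 × 48.936 = 20.064; length term: −675/47 = −14.362
Tm = 81.5 + (-9.993) + 20.064 − 14.362 = 77.209 → 77.2°C

77.2°C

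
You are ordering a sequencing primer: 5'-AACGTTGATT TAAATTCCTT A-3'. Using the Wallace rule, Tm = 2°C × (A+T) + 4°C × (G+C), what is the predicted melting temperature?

Counting bases: C=3, G=2, A=7, T=9
A+T = 16, G+C = 5
Tm = 2×16 + 4×5 = 52°C

52°C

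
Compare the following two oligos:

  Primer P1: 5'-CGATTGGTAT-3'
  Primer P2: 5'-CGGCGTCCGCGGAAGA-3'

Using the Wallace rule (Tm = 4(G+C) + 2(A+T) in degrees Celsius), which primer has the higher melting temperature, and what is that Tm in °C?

Primer P1: A+T=6, G+C=4 → Tm = 2(6)+4(4) = 28°C
Primer P2: A+T=4, G+C=12 → Tm = 2(4)+4(12) = 56°C
28°C vs 56°C → primer P2 is higher.

Primer P2, 56°C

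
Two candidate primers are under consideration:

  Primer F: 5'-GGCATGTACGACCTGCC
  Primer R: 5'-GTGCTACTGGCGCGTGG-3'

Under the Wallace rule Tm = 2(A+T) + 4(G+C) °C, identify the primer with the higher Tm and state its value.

Primer R, 58°C

Primer F: A+T=6, G+C=11 → Tm = 2(6)+4(11) = 56°C
Primer R: A+T=5, G+C=12 → Tm = 2(5)+4(12) = 58°C
56°C vs 58°C → primer R is higher.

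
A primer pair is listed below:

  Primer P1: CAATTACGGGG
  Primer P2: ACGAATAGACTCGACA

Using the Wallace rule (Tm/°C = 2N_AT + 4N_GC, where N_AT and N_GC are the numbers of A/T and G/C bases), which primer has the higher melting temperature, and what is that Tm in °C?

Primer P2, 46°C

Primer P1: A+T=5, G+C=6 → Tm = 2(5)+4(6) = 34°C
Primer P2: A+T=9, G+C=7 → Tm = 2(9)+4(7) = 46°C
34°C vs 46°C → primer P2 is higher.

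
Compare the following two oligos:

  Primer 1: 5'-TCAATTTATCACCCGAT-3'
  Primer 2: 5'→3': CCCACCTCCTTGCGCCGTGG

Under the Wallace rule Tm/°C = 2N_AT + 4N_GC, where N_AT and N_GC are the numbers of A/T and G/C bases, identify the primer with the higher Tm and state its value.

Primer 2, 70°C

Primer 1: A+T=11, G+C=6 → Tm = 2(11)+4(6) = 46°C
Primer 2: A+T=5, G+C=15 → Tm = 2(5)+4(15) = 70°C
46°C vs 70°C → primer 2 is higher.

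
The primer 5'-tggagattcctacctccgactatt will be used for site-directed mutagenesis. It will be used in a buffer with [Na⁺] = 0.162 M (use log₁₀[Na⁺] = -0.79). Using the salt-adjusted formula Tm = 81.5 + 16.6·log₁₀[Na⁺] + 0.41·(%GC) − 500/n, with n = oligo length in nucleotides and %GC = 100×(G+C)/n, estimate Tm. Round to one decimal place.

66.3°C

Length n = 24. A=5, C=7, T=8, G=4
G+C = 11, so %GC = 11/24 × 100 = 45.833%
Salt term: 16.6 × (-0.79) = -13.114
GC term: 0.41 × 45.833 = 18.792; length term: −500/24 = −20.833
Tm = 81.5 + (-13.114) + 18.792 − 20.833 = 66.345 → 66.3°C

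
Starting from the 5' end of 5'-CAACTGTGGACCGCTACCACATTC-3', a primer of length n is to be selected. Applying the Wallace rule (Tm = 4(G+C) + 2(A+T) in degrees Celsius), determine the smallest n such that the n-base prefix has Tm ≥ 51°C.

n = 17

First 16 bases: CAACTGTGGACCGCTA → Tm = 50°C (< 51°C)
First 17 bases: CAACTGTGGACCGCTAC → Tm = 54°C (≥ 51°C)
Each additional base adds 2°C (A/T) or 4°C (G/C), so Tm is non-decreasing in n; n = 17 is the first length to reach 51°C.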